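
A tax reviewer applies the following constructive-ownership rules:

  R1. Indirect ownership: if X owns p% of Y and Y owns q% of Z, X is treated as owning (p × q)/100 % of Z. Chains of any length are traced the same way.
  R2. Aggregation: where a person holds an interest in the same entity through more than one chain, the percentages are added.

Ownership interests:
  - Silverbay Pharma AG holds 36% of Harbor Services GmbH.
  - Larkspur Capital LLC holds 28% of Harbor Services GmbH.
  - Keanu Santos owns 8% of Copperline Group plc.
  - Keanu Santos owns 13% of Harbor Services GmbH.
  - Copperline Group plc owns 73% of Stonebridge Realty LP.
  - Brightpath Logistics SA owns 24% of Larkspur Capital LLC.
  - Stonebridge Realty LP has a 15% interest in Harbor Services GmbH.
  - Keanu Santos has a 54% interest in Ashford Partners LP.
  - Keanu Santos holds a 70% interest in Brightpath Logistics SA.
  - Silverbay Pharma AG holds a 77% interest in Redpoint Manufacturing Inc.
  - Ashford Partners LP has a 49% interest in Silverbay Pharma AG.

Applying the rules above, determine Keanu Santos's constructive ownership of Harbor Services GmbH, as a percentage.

28.1056%

Chain via Ashford Partners LP → Silverbay Pharma AG (R1): 54% × 49% × 36% = 9.5256% of Harbor Services GmbH.
Chain via Brightpath Logistics SA → Larkspur Capital LLC (R1): 70% × 24% × 28% = 4.704% of Harbor Services GmbH.
Chain via Copperline Group plc → Stonebridge Realty LP (R1): 8% × 73% × 15% = 0.876% of Harbor Services GmbH.
Direct interest in Harbor Services GmbH: 13%.
Aggregating (R2): 9.5256% + 4.704% + 0.876% + 13% = 28.1056%.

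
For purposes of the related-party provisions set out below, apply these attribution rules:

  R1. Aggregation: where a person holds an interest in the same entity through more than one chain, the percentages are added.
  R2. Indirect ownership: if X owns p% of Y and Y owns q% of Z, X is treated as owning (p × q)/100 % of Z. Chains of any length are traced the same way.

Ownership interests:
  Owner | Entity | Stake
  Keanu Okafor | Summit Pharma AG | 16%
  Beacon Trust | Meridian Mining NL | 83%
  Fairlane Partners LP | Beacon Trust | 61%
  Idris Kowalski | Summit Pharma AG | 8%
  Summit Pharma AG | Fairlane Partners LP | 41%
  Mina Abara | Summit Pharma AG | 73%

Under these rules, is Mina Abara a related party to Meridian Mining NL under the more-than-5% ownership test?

Yes

Chain via Summit Pharma AG → Fairlane Partners LP → Beacon Trust (R2): 73% × 41% × 61% × 83% = 15.153559% of Meridian Mining NL.
15.153559% exceeds the 5% threshold, so Mina is a related party to Meridian Mining NL.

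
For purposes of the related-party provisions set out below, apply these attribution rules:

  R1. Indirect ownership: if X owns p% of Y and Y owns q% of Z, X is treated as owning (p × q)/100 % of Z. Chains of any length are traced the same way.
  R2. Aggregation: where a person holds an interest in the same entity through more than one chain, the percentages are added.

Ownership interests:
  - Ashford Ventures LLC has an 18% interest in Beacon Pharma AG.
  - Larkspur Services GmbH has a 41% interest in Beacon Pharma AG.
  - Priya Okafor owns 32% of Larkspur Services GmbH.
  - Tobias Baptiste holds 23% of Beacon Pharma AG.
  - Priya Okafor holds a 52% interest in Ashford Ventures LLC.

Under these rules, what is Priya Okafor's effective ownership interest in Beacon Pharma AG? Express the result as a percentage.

Chain via Larkspur Services GmbH (R1): 32% × 41% = 13.12% of Beacon Pharma AG.
Chain via Ashford Ventures LLC (R1): 52% × 18% = 9.36% of Beacon Pharma AG.
Aggregating (R2): 13.12% + 9.36% = 22.48%.

22.48%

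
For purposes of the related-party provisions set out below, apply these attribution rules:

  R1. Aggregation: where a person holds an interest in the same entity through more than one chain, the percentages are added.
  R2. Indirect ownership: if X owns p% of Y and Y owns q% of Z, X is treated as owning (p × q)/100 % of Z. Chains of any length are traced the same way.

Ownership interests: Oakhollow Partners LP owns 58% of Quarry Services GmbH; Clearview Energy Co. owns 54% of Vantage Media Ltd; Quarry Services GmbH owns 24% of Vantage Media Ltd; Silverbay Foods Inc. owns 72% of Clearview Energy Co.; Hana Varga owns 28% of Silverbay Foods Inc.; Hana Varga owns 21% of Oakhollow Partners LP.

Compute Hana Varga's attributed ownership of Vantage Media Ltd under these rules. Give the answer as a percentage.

Chain via Oakhollow Partners LP → Quarry Services GmbH (R2): 21% × 58% × 24% = 2.9232% of Vantage Media Ltd.
Chain via Silverbay Foods Inc. → Clearview Energy Co. (R2): 28% × 72% × 54% = 10.8864% of Vantage Media Ltd.
Aggregating (R1): 2.9232% + 10.8864% = 13.8096%.

13.8096%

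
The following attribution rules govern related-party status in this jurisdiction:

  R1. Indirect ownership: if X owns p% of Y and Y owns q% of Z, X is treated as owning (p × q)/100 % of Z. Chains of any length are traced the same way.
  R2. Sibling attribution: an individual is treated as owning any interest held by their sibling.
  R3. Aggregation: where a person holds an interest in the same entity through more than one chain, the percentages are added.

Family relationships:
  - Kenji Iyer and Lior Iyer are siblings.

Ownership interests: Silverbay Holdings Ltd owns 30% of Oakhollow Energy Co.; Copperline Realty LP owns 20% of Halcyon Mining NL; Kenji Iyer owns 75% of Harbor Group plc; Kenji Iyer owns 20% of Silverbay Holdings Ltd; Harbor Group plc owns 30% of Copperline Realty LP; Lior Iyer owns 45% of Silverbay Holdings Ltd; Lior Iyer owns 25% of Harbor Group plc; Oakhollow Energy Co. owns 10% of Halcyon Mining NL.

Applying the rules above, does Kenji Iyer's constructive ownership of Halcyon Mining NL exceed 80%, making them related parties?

By sibling attribution (R2), Kenji Iyer is treated as also owning Lior Iyer's interest in Harbor Group plc, giving 75% + 25% = 100%.
By sibling attribution (R2), Kenji Iyer is treated as also owning Lior Iyer's interest in Silverbay Holdings Ltd, giving 20% + 45% = 65%.
Chain via Harbor Group plc → Copperline Realty LP (R1): 100% × 30% × 20% = 6% of Halcyon Mining NL.
Chain via Silverbay Holdings Ltd → Oakhollow Energy Co. (R1): 65% × 30% × 10% = 1.95% of Halcyon Mining NL.
Aggregating (R3): 6% + 1.95% = 7.95%.
7.95% does not exceed the 80% threshold, so Kenji is not a related party to Halcyon Mining NL.

No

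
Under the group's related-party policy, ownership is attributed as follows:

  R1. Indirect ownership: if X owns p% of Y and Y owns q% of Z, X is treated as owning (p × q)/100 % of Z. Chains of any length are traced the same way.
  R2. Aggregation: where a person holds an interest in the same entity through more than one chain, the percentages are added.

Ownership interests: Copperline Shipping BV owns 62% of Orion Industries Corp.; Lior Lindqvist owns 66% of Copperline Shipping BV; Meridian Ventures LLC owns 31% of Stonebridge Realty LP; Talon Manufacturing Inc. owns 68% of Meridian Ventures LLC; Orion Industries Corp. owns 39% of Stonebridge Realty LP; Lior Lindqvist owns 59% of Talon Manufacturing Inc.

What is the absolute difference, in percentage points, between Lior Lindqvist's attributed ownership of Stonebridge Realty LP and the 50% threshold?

Chain via Copperline Shipping BV → Orion Industries Corp. (R1): 66% × 62% × 39% = 15.9588% of Stonebridge Realty LP.
Chain via Talon Manufacturing Inc. → Meridian Ventures LLC (R1): 59% × 68% × 31% = 12.4372% of Stonebridge Realty LP.
Aggregating (R2): 15.9588% + 12.4372% = 28.396%.
28.396% falls short of the 50% threshold by 21.604 percentage points.

21.604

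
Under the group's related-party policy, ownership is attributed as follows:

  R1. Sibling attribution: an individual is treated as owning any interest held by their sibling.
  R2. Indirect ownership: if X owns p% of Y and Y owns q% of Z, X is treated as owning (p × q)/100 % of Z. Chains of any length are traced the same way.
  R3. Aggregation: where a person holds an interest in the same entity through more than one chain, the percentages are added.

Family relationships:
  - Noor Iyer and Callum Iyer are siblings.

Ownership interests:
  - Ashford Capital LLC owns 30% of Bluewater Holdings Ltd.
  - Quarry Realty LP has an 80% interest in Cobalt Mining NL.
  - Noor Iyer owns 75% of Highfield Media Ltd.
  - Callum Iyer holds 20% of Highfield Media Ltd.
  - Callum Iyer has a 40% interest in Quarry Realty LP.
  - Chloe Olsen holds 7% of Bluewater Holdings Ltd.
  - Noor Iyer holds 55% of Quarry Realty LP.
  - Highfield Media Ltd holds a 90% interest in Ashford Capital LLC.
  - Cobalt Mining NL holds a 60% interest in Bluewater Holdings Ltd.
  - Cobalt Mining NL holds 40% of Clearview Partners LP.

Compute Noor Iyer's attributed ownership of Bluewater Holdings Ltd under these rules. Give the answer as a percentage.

By sibling attribution (R1), Noor Iyer is treated as also owning Callum Iyer's interest in Highfield Media Ltd, giving 75% + 20% = 95%.
By sibling attribution (R1), Noor Iyer is treated as also owning Callum Iyer's interest in Quarry Realty LP, giving 55% + 40% = 95%.
Chain via Highfield Media Ltd → Ashford Capital LLC (R2): 95% × 90% × 30% = 25.65% of Bluewater Holdings Ltd.
Chain via Quarry Realty LP → Cobalt Mining NL (R2): 95% × 80% × 60% = 45.6% of Bluewater Holdings Ltd.
Aggregating (R3): 25.65% + 45.6% = 71.25%.

71.25%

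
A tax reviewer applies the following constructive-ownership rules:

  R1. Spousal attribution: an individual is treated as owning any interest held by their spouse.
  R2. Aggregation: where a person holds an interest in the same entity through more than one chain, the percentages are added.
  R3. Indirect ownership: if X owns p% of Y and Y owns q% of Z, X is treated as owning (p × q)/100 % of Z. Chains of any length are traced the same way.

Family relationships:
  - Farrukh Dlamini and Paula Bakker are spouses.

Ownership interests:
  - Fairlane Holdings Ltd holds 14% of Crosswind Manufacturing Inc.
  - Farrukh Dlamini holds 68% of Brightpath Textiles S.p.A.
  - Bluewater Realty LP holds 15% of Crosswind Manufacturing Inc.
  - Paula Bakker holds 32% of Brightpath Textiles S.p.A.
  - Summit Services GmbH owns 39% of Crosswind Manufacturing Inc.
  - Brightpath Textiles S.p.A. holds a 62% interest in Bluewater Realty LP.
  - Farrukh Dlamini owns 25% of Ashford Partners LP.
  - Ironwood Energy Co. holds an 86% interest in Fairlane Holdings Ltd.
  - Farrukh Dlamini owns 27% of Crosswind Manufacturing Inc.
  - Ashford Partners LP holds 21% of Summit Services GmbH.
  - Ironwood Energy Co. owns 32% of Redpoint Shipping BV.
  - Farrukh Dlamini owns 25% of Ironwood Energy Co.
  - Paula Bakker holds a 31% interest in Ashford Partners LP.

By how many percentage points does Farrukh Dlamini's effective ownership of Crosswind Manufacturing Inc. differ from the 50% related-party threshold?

6.1036

By spousal attribution (R1), Farrukh Dlamini is treated as also owning Paula Bakker's interest in Brightpath Textiles S.p.A, giving 68% + 32% = 100%.
By spousal attribution (R1), Farrukh Dlamini is treated as also owning Paula Bakker's interest in Ashford Partners LP, giving 25% + 31% = 56%.
Chain via Brightpath Textiles S.p.A. → Bluewater Realty LP (R3): 100% × 62% × 15% = 9.3% of Crosswind Manufacturing Inc.
Chain via Ironwood Energy Co. → Fairlane Holdings Ltd (R3): 25% × 86% × 14% = 3.01% of Crosswind Manufacturing Inc.
Chain via Ashford Partners LP → Summit Services GmbH (R3): 56% × 21% × 39% = 4.5864% of Crosswind Manufacturing Inc.
Direct interest in Crosswind Manufacturing Inc: 27%.
Aggregating (R2): 9.3% + 3.01% + 4.5864% + 27% = 43.8964%.
43.8964% falls short of the 50% threshold by 6.1036 percentage points.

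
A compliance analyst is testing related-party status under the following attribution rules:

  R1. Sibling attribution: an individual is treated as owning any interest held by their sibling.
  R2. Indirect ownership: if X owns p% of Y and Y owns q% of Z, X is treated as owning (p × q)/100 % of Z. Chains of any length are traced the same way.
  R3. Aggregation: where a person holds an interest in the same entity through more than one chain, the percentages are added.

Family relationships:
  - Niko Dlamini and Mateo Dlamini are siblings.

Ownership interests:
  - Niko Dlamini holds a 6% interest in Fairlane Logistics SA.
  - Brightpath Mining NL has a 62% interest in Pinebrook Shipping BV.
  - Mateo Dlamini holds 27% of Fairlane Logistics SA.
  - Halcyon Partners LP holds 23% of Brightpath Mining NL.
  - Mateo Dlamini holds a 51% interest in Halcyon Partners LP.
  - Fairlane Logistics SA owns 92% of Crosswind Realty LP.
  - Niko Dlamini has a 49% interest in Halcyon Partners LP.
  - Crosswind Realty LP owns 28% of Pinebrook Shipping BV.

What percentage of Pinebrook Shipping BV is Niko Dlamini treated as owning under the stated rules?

By sibling attribution (R1), Niko Dlamini is treated as also owning Mateo Dlamini's interest in Halcyon Partners LP, giving 49% + 51% = 100%.
By sibling attribution (R1), Niko Dlamini is treated as also owning Mateo Dlamini's interest in Fairlane Logistics SA, giving 6% + 27% = 33%.
Chain via Halcyon Partners LP → Brightpath Mining NL (R2): 100% × 23% × 62% = 14.26% of Pinebrook Shipping BV.
Chain via Fairlane Logistics SA → Crosswind Realty LP (R2): 33% × 92% × 28% = 8.5008% of Pinebrook Shipping BV.
Aggregating (R3): 14.26% + 8.5008% = 22.7608%.

22.7608%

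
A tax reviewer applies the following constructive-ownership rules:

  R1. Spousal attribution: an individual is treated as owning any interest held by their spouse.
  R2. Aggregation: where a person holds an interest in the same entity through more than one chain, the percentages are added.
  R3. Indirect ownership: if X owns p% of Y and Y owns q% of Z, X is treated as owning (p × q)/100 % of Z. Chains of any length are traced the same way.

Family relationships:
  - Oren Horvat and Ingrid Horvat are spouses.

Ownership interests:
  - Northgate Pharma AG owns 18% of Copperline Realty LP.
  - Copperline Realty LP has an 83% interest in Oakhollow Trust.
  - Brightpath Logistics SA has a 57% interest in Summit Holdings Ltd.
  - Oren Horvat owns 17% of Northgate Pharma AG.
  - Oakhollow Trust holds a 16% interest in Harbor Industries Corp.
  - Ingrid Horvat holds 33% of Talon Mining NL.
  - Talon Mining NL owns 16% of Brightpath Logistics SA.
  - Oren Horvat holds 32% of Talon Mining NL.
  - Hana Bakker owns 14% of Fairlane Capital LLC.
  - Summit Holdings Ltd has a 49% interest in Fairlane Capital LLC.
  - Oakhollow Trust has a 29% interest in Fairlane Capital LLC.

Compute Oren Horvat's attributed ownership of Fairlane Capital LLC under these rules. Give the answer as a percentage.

3.641262%

By spousal attribution (R1), Oren Horvat is treated as also owning Ingrid Horvat's interest in Talon Mining NL, giving 32% + 33% = 65%.
Chain via Northgate Pharma AG → Copperline Realty LP → Oakhollow Trust (R3): 17% × 18% × 83% × 29% = 0.736542% of Fairlane Capital LLC.
Chain via Talon Mining NL → Brightpath Logistics SA → Summit Holdings Ltd (R3): 65% × 16% × 57% × 49% = 2.90472% of Fairlane Capital LLC.
Aggregating (R2): 0.736542% + 2.90472% = 3.641262%.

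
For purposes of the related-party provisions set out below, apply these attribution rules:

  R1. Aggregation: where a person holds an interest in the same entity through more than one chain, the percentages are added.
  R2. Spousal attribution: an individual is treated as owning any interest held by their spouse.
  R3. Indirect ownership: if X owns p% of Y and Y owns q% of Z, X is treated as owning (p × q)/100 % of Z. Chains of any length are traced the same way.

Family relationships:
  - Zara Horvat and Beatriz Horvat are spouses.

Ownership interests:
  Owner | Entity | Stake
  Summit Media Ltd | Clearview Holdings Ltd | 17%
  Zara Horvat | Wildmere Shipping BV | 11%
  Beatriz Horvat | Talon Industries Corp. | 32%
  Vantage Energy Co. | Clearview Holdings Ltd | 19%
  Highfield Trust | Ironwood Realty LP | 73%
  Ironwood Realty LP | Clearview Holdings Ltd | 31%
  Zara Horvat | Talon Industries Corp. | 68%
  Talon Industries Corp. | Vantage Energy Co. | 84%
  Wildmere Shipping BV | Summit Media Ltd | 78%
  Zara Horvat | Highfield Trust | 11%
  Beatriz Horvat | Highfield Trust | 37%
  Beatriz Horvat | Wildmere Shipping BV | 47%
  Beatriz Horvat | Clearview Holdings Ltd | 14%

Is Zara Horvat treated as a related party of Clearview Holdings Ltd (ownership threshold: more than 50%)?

No

By spousal attribution (R2), Zara Horvat is treated as also owning Beatriz Horvat's interest in Wildmere Shipping BV, giving 11% + 47% = 58%.
By spousal attribution (R2), Zara Horvat is treated as also owning Beatriz Horvat's interest in Highfield Trust, giving 11% + 37% = 48%.
By spousal attribution (R2), Zara Horvat is treated as also owning Beatriz Horvat's interest in Talon Industries Corp, giving 68% + 32% = 100%.
By spousal attribution (R2), Zara Horvat is treated as owning Beatriz Horvat's 14% interest in Clearview Holdings Ltd.
Chain via Wildmere Shipping BV → Summit Media Ltd (R3): 58% × 78% × 17% = 7.6908% of Clearview Holdings Ltd.
Chain via Highfield Trust → Ironwood Realty LP (R3): 48% × 73% × 31% = 10.8624% of Clearview Holdings Ltd.
Chain via Talon Industries Corp. → Vantage Energy Co. (R3): 100% × 84% × 19% = 15.96% of Clearview Holdings Ltd.
Direct interest in Clearview Holdings Ltd: 14%.
Aggregating (R1): 7.6908% + 10.8624% + 15.96% + 14% = 48.5132%.
48.5132% does not exceed the 50% threshold, so Zara is not a related party to Clearview Holdings Ltd.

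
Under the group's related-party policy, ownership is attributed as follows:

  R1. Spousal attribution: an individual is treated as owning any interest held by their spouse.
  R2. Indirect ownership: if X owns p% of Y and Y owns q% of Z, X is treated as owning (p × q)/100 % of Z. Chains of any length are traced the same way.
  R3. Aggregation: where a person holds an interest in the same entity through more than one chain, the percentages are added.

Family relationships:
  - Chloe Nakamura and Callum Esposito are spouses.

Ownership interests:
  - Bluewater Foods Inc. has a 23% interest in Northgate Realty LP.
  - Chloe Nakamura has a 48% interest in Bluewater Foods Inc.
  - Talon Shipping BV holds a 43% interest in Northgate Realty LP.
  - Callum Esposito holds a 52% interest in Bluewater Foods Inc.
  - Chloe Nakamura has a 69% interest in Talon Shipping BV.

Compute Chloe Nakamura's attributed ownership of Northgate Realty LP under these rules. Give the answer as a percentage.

By spousal attribution (R1), Chloe Nakamura is treated as also owning Callum Esposito's interest in Bluewater Foods Inc, giving 48% + 52% = 100%.
Chain via Talon Shipping BV (R2): 69% × 43% = 29.67% of Northgate Realty LP.
Chain via Bluewater Foods Inc. (R2): 100% × 23% = 23% of Northgate Realty LP.
Aggregating (R3): 29.67% + 23% = 52.67%.

52.67%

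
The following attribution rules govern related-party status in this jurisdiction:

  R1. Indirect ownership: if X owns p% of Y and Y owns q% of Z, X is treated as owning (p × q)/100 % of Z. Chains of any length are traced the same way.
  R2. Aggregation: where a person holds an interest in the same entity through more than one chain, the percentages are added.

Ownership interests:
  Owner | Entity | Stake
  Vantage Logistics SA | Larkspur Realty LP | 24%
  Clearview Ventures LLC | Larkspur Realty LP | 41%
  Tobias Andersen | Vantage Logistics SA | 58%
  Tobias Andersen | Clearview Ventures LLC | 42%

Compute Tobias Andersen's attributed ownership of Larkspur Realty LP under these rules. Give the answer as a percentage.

31.14%

Chain via Vantage Logistics SA (R1): 58% × 24% = 13.92% of Larkspur Realty LP.
Chain via Clearview Ventures LLC (R1): 42% × 41% = 17.22% of Larkspur Realty LP.
Aggregating (R2): 13.92% + 17.22% = 31.14%.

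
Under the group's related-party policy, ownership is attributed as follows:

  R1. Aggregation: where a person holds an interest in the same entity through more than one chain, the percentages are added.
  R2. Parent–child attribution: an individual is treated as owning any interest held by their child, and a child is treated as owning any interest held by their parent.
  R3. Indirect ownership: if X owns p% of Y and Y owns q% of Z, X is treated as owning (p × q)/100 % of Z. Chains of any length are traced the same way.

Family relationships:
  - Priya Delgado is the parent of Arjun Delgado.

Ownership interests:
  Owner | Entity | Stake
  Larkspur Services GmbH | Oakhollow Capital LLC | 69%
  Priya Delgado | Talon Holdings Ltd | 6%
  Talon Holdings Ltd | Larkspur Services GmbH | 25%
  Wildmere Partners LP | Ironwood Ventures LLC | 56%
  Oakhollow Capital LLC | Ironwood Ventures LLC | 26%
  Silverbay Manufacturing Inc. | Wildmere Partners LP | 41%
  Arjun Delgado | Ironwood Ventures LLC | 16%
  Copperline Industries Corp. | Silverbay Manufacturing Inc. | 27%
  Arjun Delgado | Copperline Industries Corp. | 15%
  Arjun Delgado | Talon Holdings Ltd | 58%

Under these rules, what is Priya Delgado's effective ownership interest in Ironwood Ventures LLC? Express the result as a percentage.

19.80028%

By parent–child attribution (R2), Priya Delgado is treated as also owning Arjun Delgado's interest in Talon Holdings Ltd, giving 6% + 58% = 64%.
By parent–child attribution (R2), Priya Delgado is treated as owning Arjun Delgado's 15% interest in Copperline Industries Corp.
By parent–child attribution (R2), Priya Delgado is treated as owning Arjun Delgado's 16% interest in Ironwood Ventures LLC.
Chain via Talon Holdings Ltd → Larkspur Services GmbH → Oakhollow Capital LLC (R3): 64% × 25% × 69% × 26% = 2.8704% of Ironwood Ventures LLC.
Chain via Copperline Industries Corp. → Silverbay Manufacturing Inc. → Wildmere Partners LP (R3): 15% × 27% × 41% × 56% = 0.92988% of Ironwood Ventures LLC.
Direct interest in Ironwood Ventures LLC: 16%.
Aggregating (R1): 2.8704% + 0.92988% + 16% = 19.80028%.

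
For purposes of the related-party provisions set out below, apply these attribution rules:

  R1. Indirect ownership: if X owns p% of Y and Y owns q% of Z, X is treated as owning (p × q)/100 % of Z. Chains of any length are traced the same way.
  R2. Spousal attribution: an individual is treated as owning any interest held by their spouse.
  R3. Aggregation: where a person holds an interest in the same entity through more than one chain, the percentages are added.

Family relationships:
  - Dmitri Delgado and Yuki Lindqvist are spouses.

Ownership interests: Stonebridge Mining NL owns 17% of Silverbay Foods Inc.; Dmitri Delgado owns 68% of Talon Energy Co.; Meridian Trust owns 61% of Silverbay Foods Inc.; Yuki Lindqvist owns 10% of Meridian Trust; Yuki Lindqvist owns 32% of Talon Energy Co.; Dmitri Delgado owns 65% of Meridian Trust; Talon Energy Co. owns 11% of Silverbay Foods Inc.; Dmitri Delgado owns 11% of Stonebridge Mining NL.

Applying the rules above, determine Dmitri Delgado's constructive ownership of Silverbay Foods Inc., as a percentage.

58.62%

By spousal attribution (R2), Dmitri Delgado is treated as also owning Yuki Lindqvist's interest in Talon Energy Co, giving 68% + 32% = 100%.
By spousal attribution (R2), Dmitri Delgado is treated as also owning Yuki Lindqvist's interest in Meridian Trust, giving 65% + 10% = 75%.
Chain via Stonebridge Mining NL (R1): 11% × 17% = 1.87% of Silverbay Foods Inc.
Chain via Talon Energy Co. (R1): 100% × 11% = 11% of Silverbay Foods Inc.
Chain via Meridian Trust (R1): 75% × 61% = 45.75% of Silverbay Foods Inc.
Aggregating (R3): 1.87% + 11% + 45.75% = 58.62%.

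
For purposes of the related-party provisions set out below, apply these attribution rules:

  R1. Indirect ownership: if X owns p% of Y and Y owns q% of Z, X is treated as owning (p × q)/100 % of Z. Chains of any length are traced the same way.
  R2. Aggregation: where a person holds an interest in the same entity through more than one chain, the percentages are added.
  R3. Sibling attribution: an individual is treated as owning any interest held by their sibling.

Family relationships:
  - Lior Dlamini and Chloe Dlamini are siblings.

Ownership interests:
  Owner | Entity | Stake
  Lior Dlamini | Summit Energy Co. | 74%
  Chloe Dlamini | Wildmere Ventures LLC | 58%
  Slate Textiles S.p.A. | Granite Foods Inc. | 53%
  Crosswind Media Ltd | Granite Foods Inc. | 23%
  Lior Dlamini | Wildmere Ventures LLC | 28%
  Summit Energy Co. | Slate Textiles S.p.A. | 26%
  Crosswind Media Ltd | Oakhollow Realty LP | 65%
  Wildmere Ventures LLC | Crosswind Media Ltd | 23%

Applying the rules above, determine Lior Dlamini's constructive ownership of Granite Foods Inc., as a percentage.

14.7466%

By sibling attribution (R3), Lior Dlamini is treated as also owning Chloe Dlamini's interest in Wildmere Ventures LLC, giving 28% + 58% = 86%.
Chain via Wildmere Ventures LLC → Crosswind Media Ltd (R1): 86% × 23% × 23% = 4.5494% of Granite Foods Inc.
Chain via Summit Energy Co. → Slate Textiles S.p.A. (R1): 74% × 26% × 53% = 10.1972% of Granite Foods Inc.
Aggregating (R2): 4.5494% + 10.1972% = 14.7466%.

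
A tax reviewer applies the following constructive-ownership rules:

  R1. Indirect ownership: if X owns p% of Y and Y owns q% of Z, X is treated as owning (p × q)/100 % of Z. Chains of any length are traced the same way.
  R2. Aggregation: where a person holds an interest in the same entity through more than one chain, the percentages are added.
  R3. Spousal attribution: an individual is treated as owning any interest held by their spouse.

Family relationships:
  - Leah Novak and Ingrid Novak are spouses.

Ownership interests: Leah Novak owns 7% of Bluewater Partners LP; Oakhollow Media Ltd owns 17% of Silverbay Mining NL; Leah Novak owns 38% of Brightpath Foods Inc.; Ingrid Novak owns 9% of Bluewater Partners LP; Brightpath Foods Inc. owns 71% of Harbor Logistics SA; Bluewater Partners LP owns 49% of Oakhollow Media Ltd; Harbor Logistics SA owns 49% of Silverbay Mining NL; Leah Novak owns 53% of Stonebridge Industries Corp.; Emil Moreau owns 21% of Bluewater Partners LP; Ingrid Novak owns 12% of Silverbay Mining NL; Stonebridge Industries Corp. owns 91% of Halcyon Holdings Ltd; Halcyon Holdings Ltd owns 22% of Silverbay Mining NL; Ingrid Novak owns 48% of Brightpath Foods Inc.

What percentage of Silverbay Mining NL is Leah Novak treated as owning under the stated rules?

53.8628%

By spousal attribution (R3), Leah Novak is treated as also owning Ingrid Novak's interest in Brightpath Foods Inc, giving 38% + 48% = 86%.
By spousal attribution (R3), Leah Novak is treated as also owning Ingrid Novak's interest in Bluewater Partners LP, giving 7% + 9% = 16%.
By spousal attribution (R3), Leah Novak is treated as owning Ingrid Novak's 12% interest in Silverbay Mining NL.
Chain via Brightpath Foods Inc. → Harbor Logistics SA (R1): 86% × 71% × 49% = 29.9194% of Silverbay Mining NL.
Chain via Bluewater Partners LP → Oakhollow Media Ltd (R1): 16% × 49% × 17% = 1.3328% of Silverbay Mining NL.
Chain via Stonebridge Industries Corp. → Halcyon Holdings Ltd (R1): 53% × 91% × 22% = 10.6106% of Silverbay Mining NL.
Direct interest in Silverbay Mining NL: 12%.
Aggregating (R2): 29.9194% + 1.3328% + 10.6106% + 12% = 53.8628%.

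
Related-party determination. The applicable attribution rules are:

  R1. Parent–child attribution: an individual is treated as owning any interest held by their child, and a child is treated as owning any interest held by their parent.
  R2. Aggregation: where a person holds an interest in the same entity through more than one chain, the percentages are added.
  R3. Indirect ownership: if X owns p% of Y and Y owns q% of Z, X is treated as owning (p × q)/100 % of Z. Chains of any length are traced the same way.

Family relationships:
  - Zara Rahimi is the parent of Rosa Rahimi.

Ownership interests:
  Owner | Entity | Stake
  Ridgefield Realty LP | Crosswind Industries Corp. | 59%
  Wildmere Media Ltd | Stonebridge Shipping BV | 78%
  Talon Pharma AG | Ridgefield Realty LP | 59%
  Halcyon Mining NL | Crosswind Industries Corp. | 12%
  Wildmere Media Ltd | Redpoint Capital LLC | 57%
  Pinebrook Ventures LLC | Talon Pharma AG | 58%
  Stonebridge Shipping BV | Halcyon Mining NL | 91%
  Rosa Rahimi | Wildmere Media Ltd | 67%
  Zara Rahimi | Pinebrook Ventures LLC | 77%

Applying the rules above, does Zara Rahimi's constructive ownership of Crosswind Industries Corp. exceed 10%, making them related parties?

By parent–child attribution (R1), Zara Rahimi is treated as owning Rosa Rahimi's 67% interest in Wildmere Media Ltd.
Chain via Pinebrook Ventures LLC → Talon Pharma AG → Ridgefield Realty LP (R3): 77% × 58% × 59% × 59% = 15.546146% of Crosswind Industries Corp.
Chain via Wildmere Media Ltd → Stonebridge Shipping BV → Halcyon Mining NL (R3): 67% × 78% × 91% × 12% = 5.706792% of Crosswind Industries Corp.
Aggregating (R2): 15.546146% + 5.706792% = 21.252938%.
21.252938% exceeds the 10% threshold, so Zara is a related party to Crosswind Industries Corp.

Yes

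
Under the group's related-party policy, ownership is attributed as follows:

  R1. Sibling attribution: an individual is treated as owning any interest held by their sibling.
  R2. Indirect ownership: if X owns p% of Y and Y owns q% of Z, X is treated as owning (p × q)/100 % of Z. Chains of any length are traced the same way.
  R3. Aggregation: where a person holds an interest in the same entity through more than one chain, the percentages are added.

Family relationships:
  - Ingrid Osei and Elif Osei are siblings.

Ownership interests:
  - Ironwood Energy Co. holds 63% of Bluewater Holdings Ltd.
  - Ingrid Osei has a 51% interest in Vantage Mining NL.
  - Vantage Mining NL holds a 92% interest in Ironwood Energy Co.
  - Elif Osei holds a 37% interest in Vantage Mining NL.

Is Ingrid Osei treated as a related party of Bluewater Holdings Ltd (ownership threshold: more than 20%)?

Yes

By sibling attribution (R1), Ingrid Osei is treated as also owning Elif Osei's interest in Vantage Mining NL, giving 51% + 37% = 88%.
Chain via Vantage Mining NL → Ironwood Energy Co. (R2): 88% × 92% × 63% = 51.0048% of Bluewater Holdings Ltd.
51.0048% exceeds the 20% threshold, so Ingrid is a related party to Bluewater Holdings Ltd.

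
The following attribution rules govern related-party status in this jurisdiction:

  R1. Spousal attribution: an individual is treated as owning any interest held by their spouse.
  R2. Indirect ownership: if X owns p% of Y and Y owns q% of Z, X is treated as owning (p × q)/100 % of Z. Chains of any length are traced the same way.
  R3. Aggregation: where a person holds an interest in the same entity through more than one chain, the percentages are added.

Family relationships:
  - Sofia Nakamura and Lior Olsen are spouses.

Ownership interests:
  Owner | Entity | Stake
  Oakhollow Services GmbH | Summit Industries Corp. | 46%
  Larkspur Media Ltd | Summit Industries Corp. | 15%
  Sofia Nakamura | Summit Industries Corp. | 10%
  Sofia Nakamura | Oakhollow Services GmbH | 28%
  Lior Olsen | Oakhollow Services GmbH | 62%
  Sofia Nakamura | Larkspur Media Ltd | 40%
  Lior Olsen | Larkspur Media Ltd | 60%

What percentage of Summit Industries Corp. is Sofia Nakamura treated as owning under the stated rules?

By spousal attribution (R1), Sofia Nakamura is treated as also owning Lior Olsen's interest in Oakhollow Services GmbH, giving 28% + 62% = 90%.
By spousal attribution (R1), Sofia Nakamura is treated as also owning Lior Olsen's interest in Larkspur Media Ltd, giving 40% + 60% = 100%.
Chain via Oakhollow Services GmbH (R2): 90% × 46% = 41.4% of Summit Industries Corp.
Chain via Larkspur Media Ltd (R2): 100% × 15% = 15% of Summit Industries Corp.
Direct interest in Summit Industries Corp: 10%.
Aggregating (R3): 41.4% + 15% + 10% = 66.4%.

66.4%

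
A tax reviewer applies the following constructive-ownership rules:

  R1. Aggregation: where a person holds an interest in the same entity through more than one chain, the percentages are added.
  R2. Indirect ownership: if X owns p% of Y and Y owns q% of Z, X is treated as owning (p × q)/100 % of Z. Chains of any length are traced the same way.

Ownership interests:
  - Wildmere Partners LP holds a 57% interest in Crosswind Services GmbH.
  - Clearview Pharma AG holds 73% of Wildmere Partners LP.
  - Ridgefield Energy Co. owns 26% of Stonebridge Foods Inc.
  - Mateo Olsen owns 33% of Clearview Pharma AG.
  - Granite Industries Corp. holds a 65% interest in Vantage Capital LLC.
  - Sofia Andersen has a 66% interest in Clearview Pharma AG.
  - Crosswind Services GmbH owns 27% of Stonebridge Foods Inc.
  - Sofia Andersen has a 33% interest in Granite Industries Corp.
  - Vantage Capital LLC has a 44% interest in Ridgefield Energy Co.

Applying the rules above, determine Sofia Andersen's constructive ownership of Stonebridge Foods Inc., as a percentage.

9.868782%

Chain via Granite Industries Corp. → Vantage Capital LLC → Ridgefield Energy Co. (R2): 33% × 65% × 44% × 26% = 2.45388% of Stonebridge Foods Inc.
Chain via Clearview Pharma AG → Wildmere Partners LP → Crosswind Services GmbH (R2): 66% × 73% × 57% × 27% = 7.414902% of Stonebridge Foods Inc.
Aggregating (R1): 2.45388% + 7.414902% = 9.868782%.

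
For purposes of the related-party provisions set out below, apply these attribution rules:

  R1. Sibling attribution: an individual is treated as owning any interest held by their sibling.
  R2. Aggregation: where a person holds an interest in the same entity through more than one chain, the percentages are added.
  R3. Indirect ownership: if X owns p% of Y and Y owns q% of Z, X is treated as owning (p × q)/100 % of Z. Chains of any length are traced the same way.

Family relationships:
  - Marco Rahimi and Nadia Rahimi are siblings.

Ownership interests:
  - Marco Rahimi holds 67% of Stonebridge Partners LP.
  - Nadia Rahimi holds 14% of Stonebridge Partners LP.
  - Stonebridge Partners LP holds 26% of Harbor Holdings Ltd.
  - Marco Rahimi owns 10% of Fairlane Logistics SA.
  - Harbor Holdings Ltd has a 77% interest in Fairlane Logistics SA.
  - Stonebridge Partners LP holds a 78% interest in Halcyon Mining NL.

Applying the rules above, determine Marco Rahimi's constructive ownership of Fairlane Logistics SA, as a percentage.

By sibling attribution (R1), Marco Rahimi is treated as also owning Nadia Rahimi's interest in Stonebridge Partners LP, giving 67% + 14% = 81%.
Chain via Stonebridge Partners LP → Harbor Holdings Ltd (R3): 81% × 26% × 77% = 16.2162% of Fairlane Logistics SA.
Direct interest in Fairlane Logistics SA: 10%.
Aggregating (R2): 16.2162% + 10% = 26.2162%.

26.2162%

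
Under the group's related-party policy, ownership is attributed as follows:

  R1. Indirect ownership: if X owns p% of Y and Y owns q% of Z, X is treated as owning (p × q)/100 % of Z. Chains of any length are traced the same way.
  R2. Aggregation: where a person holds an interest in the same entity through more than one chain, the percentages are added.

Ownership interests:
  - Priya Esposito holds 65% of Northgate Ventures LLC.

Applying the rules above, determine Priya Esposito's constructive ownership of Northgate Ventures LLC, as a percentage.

Direct interest in Northgate Ventures LLC: 65%.

65%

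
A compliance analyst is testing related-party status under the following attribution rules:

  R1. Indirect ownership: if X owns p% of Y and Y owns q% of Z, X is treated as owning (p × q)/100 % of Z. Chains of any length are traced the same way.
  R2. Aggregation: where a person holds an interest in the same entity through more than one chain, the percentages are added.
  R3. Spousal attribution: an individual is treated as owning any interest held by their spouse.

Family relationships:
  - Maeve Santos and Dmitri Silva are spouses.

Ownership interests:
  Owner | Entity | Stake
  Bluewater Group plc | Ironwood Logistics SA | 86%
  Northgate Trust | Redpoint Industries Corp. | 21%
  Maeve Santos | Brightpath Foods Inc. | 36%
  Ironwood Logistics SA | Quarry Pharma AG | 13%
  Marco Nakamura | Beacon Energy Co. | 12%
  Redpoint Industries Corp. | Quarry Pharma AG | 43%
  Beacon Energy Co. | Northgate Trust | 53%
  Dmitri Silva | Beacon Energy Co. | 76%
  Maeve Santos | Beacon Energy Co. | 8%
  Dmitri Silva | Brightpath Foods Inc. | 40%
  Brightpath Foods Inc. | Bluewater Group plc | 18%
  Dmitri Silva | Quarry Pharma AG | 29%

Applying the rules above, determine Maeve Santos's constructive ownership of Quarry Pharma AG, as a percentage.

34.54958%

By spousal attribution (R3), Maeve Santos is treated as also owning Dmitri Silva's interest in Beacon Energy Co, giving 8% + 76% = 84%.
By spousal attribution (R3), Maeve Santos is treated as also owning Dmitri Silva's interest in Brightpath Foods Inc, giving 36% + 40% = 76%.
By spousal attribution (R3), Maeve Santos is treated as owning Dmitri Silva's 29% interest in Quarry Pharma AG.
Chain via Beacon Energy Co. → Northgate Trust → Redpoint Industries Corp. (R1): 84% × 53% × 21% × 43% = 4.020156% of Quarry Pharma AG.
Chain via Brightpath Foods Inc. → Bluewater Group plc → Ironwood Logistics SA (R1): 76% × 18% × 86% × 13% = 1.529424% of Quarry Pharma AG.
Direct interest in Quarry Pharma AG: 29%.
Aggregating (R2): 4.020156% + 1.529424% + 29% = 34.54958%.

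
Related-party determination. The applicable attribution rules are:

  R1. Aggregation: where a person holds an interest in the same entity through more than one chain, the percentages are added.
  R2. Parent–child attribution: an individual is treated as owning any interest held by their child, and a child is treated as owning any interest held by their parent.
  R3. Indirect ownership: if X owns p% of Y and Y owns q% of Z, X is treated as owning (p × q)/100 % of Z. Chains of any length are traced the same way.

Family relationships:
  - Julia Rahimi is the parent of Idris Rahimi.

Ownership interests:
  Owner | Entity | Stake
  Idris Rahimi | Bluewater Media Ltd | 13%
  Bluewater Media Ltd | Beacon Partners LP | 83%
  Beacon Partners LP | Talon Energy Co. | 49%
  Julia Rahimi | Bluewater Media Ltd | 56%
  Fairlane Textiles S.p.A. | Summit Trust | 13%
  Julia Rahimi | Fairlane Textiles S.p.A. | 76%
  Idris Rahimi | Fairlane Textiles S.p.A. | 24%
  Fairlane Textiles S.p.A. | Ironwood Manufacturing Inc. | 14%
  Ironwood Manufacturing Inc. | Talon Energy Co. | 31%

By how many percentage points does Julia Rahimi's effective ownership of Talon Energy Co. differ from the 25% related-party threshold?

By parent–child attribution (R2), Julia Rahimi is treated as also owning Idris Rahimi's interest in Bluewater Media Ltd, giving 56% + 13% = 69%.
By parent–child attribution (R2), Julia Rahimi is treated as also owning Idris Rahimi's interest in Fairlane Textiles S.p.A, giving 76% + 24% = 100%.
Chain via Bluewater Media Ltd → Beacon Partners LP (R3): 69% × 83% × 49% = 28.0623% of Talon Energy Co.
Chain via Fairlane Textiles S.p.A. → Ironwood Manufacturing Inc. (R3): 100% × 14% × 31% = 4.34% of Talon Energy Co.
Aggregating (R1): 28.0623% + 4.34% = 32.4023%.
32.4023% exceeds the 25% threshold by 7.4023 percentage points.

7.4023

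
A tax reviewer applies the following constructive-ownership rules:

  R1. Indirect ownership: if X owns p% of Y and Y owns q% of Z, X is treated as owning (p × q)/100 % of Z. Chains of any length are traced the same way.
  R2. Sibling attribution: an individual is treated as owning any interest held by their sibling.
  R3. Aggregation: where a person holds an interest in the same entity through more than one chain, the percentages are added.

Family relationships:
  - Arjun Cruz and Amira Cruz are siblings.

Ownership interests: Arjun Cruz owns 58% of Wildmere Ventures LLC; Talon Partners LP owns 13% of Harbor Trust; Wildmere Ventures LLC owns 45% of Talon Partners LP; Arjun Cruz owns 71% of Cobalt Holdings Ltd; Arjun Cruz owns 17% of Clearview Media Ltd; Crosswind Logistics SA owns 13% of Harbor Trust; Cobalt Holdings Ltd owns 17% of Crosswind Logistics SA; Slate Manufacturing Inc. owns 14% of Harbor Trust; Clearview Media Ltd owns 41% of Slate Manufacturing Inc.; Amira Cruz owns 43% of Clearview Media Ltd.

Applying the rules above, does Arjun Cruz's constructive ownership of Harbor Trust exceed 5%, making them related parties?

Yes

By sibling attribution (R2), Arjun Cruz is treated as also owning Amira Cruz's interest in Clearview Media Ltd, giving 17% + 43% = 60%.
Chain via Clearview Media Ltd → Slate Manufacturing Inc. (R1): 60% × 41% × 14% = 3.444% of Harbor Trust.
Chain via Cobalt Holdings Ltd → Crosswind Logistics SA (R1): 71% × 17% × 13% = 1.5691% of Harbor Trust.
Chain via Wildmere Ventures LLC → Talon Partners LP (R1): 58% × 45% × 13% = 3.393% of Harbor Trust.
Aggregating (R3): 3.444% + 1.5691% + 3.393% = 8.4061%.
8.4061% exceeds the 5% threshold, so Arjun is a related party to Harbor Trust.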